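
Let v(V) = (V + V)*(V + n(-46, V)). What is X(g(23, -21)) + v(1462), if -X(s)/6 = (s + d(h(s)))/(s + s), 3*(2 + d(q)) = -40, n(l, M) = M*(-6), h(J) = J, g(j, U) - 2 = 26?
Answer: -299242179/14 ≈ -2.1374e+7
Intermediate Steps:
g(j, U) = 28 (g(j, U) = 2 + 26 = 28)
n(l, M) = -6*M
d(q) = -46/3 (d(q) = -2 + (1/3)*(-40) = -2 - 40/3 = -46/3)
v(V) = -10*V**2 (v(V) = (V + V)*(V - 6*V) = (2*V)*(-5*V) = -10*V**2)
X(s) = -3*(-46/3 + s)/s (X(s) = -6*(s - 46/3)/(s + s) = -6*(-46/3 + s)/(2*s) = -6*(-46/3 + s)*1/(2*s) = -3*(-46/3 + s)/s)
X(g(23, -21)) + v(1462) = (-3 + 46/28) - 10*1462**2 = (-3 + 46*(1/28)) - 10*2137444 = (-3 + 23/14) - 21374440 = -19/14 - 21374440 = -299242179/14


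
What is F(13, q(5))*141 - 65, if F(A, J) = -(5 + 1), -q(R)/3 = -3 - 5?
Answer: -911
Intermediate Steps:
q(R) = 24 (q(R) = -3*(-3 - 5) = -3*(-8) = 24)
F(A, J) = -6 (F(A, J) = -1*6 = -6)
F(13, q(5))*141 - 65 = -6*141 - 65 = -846 - 65 = -911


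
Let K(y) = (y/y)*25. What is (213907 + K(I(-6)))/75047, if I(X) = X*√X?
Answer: 213932/75047 ≈ 2.8506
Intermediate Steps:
I(X) = X^(3/2)
K(y) = 25 (K(y) = 1*25 = 25)
(213907 + K(I(-6)))/75047 = (213907 + 25)/75047 = 213932*(1/75047) = 213932/75047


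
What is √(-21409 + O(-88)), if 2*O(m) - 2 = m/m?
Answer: I*√85630/2 ≈ 146.31*I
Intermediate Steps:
O(m) = 3/2 (O(m) = 1 + (m/m)/2 = 1 + (½)*1 = 1 + ½ = 3/2)
√(-21409 + O(-88)) = √(-21409 + 3/2) = √(-42815/2) = I*√85630/2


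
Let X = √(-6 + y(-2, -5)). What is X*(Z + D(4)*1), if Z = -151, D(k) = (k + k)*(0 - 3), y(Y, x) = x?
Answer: -175*I*√11 ≈ -580.41*I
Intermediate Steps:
D(k) = -6*k (D(k) = (2*k)*(-3) = -6*k)
X = I*√11 (X = √(-6 - 5) = √(-11) = I*√11 ≈ 3.3166*I)
X*(Z + D(4)*1) = (I*√11)*(-151 - 6*4*1) = (I*√11)*(-151 - 24*1) = (I*√11)*(-151 - 24) = (I*√11)*(-175) = -175*I*√11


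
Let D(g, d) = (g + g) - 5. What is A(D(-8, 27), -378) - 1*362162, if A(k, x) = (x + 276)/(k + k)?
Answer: -2535117/7 ≈ -3.6216e+5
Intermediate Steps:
D(g, d) = -5 + 2*g (D(g, d) = 2*g - 5 = -5 + 2*g)
A(k, x) = (276 + x)/(2*k) (A(k, x) = (276 + x)/((2*k)) = (276 + x)*(1/(2*k)) = (276 + x)/(2*k))
A(D(-8, 27), -378) - 1*362162 = (276 - 378)/(2*(-5 + 2*(-8))) - 1*362162 = (½)*(-102)/(-5 - 16) - 362162 = (½)*(-102)/(-21) - 362162 = (½)*(-1/21)*(-102) - 362162 = 17/7 - 362162 = -2535117/7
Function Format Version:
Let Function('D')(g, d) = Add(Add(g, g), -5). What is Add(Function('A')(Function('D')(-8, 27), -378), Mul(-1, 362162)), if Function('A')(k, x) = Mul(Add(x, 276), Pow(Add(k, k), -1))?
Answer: Rational(-2535117, 7) ≈ -3.6216e+5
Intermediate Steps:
Function('D')(g, d) = Add(-5, Mul(2, g)) (Function('D')(g, d) = Add(Mul(2, g), -5) = Add(-5, Mul(2, g)))
Function('A')(k, x) = Mul(Rational(1, 2), Pow(k, -1), Add(276, x)) (Function('A')(k, x) = Mul(Add(276, x), Pow(Mul(2, k), -1)) = Mul(Add(276, x), Mul(Rational(1, 2), Pow(k, -1))) = Mul(Rational(1, 2), Pow(k, -1), Add(276, x)))
Add(Function('A')(Function('D')(-8, 27), -378), Mul(-1, 362162)) = Add(Mul(Rational(1, 2), Pow(Add(-5, Mul(2, -8)), -1), Add(276, -378)), Mul(-1, 362162)) = Add(Mul(Rational(1, 2), Pow(Add(-5, -16), -1), -102), -362162) = Add(Mul(Rational(1, 2), Pow(-21, -1), -102), -362162) = Add(Mul(Rational(1, 2), Rational(-1, 21), -102), -362162) = Add(Rational(17, 7), -362162) = Rational(-2535117, 7)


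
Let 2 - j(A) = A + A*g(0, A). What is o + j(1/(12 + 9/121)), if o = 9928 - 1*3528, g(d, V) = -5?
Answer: 9353806/1461 ≈ 6402.3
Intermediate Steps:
j(A) = 2 + 4*A (j(A) = 2 - (A + A*(-5)) = 2 - (A - 5*A) = 2 - (-4)*A = 2 + 4*A)
o = 6400 (o = 9928 - 3528 = 6400)
o + j(1/(12 + 9/121)) = 6400 + (2 + 4/(12 + 9/121)) = 6400 + (2 + 4/(1461/121)) = 6400 + (2 + 4*(121/1461)) = 6400 + (2 + 484/1461) = 6400 + 3406/1461 = 9353806/1461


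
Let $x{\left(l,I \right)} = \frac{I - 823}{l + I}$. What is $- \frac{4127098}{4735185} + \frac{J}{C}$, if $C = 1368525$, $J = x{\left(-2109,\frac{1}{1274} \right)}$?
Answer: $- \frac{337233497913916257}{386921639188618625} \approx -0.87158$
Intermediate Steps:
$x{\left(l,I \right)} = \frac{-823 + I}{I + l}$
$J = \frac{1048501}{2686865}$ ($J = \frac{-823 + \frac{1}{1274}}{\frac{1}{1274} - 2109} = \frac{1}{- \frac{2686865}{1274}} \left(- \frac{1048501}{1274}\right) = \left(- \frac{1274}{2686865}\right) \left(- \frac{1048501}{1274}\right) = \frac{1048501}{2686865} \approx 0.39023$)
$- \frac{4127098}{4735185} + \frac{J}{C} = - \frac{4127098}{4735185} + \frac{1048501}{2686865 \cdot 1368525} = \left(-4127098\right) \frac{1}{4735185} + \frac{1048501}{2686865} \cdot \frac{1}{1368525} = - \frac{4127098}{4735185} + \frac{1048501}{3677041924125} = - \frac{337233497913916257}{386921639188618625}$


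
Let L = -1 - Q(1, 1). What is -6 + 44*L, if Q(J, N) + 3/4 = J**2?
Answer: -61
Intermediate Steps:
Q(J, N) = -3/4 + J**2
L = -5/4 (L = -1 - (-3/4 + 1**2) = -1 - (-3/4 + 1) = -1 - 1*1/4 = -1 - 1/4 = -5/4 ≈ -1.2500)
-6 + 44*L = -6 + 44*(-5/4) = -6 - 55 = -61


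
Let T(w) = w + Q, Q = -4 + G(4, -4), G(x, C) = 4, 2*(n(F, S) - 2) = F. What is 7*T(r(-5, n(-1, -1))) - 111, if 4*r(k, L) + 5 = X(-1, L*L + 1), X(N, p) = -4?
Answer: -507/4 ≈ -126.75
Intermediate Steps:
n(F, S) = 2 + F/2
r(k, L) = -9/4 (r(k, L) = -5/4 + (1/4)*(-4) = -5/4 - 1 = -9/4)
Q = 0 (Q = -4 + 4 = 0)
T(w) = w (T(w) = w + 0 = w)
7*T(r(-5, n(-1, -1))) - 111 = 7*(-9/4) - 111 = -63/4 - 111 = -507/4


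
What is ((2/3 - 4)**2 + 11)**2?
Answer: 39601/81 ≈ 488.90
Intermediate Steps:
((2/3 - 4)**2 + 11)**2 = ((-10/3)**2 + 11)**2 = (100/9 + 11)**2 = (199/9)**2 = 39601/81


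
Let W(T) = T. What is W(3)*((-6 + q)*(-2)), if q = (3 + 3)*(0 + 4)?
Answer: -108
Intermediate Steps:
q = 24 (q = 6*4 = 24)
W(3)*((-6 + q)*(-2)) = 3*((-6 + 24)*(-2)) = 3*(18*(-2)) = 3*(-36) = -108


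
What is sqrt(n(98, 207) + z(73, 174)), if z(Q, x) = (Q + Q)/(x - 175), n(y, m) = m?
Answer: sqrt(61) ≈ 7.8102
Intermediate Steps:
z(Q, x) = 2*Q/(-175 + x) (z(Q, x) = (2*Q)/(-175 + x) = 2*Q/(-175 + x))
sqrt(n(98, 207) + z(73, 174)) = sqrt(207 + 2*73/(-175 + 174)) = sqrt(207 + 2*73/(-1)) = sqrt(207 + 2*73*(-1)) = sqrt(207 - 146) = sqrt(61)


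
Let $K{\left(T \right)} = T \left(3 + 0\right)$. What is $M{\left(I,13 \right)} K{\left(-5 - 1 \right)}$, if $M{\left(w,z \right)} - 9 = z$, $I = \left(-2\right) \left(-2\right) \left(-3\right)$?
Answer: $-396$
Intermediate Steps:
$I = -12$ ($I = 4 \left(-3\right) = -12$)
$M{\left(w,z \right)} = 9 + z$
$K{\left(T \right)} = 3 T$ ($K{\left(T \right)} = T 3 = 3 T$)
$M{\left(I,13 \right)} K{\left(-5 - 1 \right)} = \left(9 + 13\right) 3 \left(-5 - 1\right) = 22 \cdot 3 \left(-6\right) = 22 \left(-18\right) = -396$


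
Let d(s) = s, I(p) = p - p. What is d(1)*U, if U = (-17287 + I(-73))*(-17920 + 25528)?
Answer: -131519496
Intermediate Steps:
I(p) = 0
U = -131519496 (U = (-17287 + 0)*(-17920 + 25528) = -17287*7608 = -131519496)
d(1)*U = 1*(-131519496) = -131519496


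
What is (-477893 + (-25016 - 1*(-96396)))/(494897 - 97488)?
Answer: -406513/397409 ≈ -1.0229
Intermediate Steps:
(-477893 + (-25016 - 1*(-96396)))/(494897 - 97488) = (-477893 + (-25016 + 96396))/397409 = (-477893 + 71380)*(1/397409) = -406513*1/397409 = -406513/397409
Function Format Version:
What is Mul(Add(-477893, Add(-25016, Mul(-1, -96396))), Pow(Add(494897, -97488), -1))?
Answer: Rational(-406513, 397409) ≈ -1.0229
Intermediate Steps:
Mul(Add(-477893, Add(-25016, Mul(-1, -96396))), Pow(Add(494897, -97488), -1)) = Mul(Add(-477893, Add(-25016, 96396)), Pow(397409, -1)) = Mul(Add(-477893, 71380), Rational(1, 397409)) = Mul(-406513, Rational(1, 397409)) = Rational(-406513, 397409)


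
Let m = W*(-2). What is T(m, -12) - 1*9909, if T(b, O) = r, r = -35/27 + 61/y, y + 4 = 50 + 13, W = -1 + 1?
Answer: -15785455/1593 ≈ -9909.3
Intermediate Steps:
W = 0
y = 59 (y = -4 + (50 + 13) = -4 + 63 = 59)
m = 0 (m = 0*(-2) = 0)
r = -418/1593 (r = -35/27 + 61/59 = -418/1593 ≈ -0.26240)
T(b, O) = -418/1593
T(m, -12) - 1*9909 = -418/1593 - 1*9909 = -418/1593 - 9909 = -15785455/1593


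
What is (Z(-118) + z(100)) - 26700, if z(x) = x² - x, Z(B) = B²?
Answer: -2876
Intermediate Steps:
(Z(-118) + z(100)) - 26700 = ((-118)² + 100*(-1 + 100)) - 26700 = (13924 + 100*99) - 26700 = (13924 + 9900) - 26700 = 23824 - 26700 = -2876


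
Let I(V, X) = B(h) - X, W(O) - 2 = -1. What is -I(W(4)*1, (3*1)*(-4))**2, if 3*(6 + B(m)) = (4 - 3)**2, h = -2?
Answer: -361/9 ≈ -40.111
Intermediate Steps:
W(O) = 1 (W(O) = 2 - 1 = 1)
B(m) = -17/3 (B(m) = -6 + (4 - 3)**2/3 = -6 + (1/3)*1**2 = -6 + (1/3)*1 = -6 + 1/3 = -17/3)
I(V, X) = -17/3 - X
-I(W(4)*1, (3*1)*(-4))**2 = -(-17/3 - 3*1*(-4))**2 = -(-17/3 - 3*(-4))**2 = -(-17/3 - 1*(-12))**2 = -(-17/3 + 12)**2 = -(19/3)**2 = -1*361/9 = -361/9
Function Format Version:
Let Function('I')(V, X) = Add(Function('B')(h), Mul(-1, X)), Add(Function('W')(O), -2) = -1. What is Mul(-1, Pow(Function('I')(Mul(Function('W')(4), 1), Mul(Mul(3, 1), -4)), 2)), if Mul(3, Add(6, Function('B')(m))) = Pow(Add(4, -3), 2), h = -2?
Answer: Rational(-361, 9) ≈ -40.111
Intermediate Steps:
Function('W')(O) = 1 (Function('W')(O) = Add(2, -1) = 1)
Function('B')(m) = Rational(-17, 3) (Function('B')(m) = Add(-6, Mul(Rational(1, 3), Pow(Add(4, -3), 2))) = Add(-6, Mul(Rational(1, 3), Pow(1, 2))) = Add(-6, Mul(Rational(1, 3), 1)) = Add(-6, Rational(1, 3)) = Rational(-17, 3))
Function('I')(V, X) = Add(Rational(-17, 3), Mul(-1, X))
Mul(-1, Pow(Function('I')(Mul(Function('W')(4), 1), Mul(Mul(3, 1), -4)), 2)) = Mul(-1, Pow(Add(Rational(-17, 3), Mul(-1, Mul(Mul(3, 1), -4))), 2)) = Mul(-1, Pow(Add(Rational(-17, 3), Mul(-1, Mul(3, -4))), 2)) = Mul(-1, Pow(Add(Rational(-17, 3), Mul(-1, -12)), 2)) = Mul(-1, Pow(Add(Rational(-17, 3), 12), 2)) = Mul(-1, Pow(Rational(19, 3), 2)) = Mul(-1, Rational(361, 9)) = Rational(-361, 9)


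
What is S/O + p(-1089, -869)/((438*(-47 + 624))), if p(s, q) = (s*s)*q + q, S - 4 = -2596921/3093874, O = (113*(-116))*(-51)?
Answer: -615684286601302913/150984404959416 ≈ -4077.8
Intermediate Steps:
O = 668508 (O = -13108*(-51) = 668508)
S = 9778575/3093874 (S = 4 - 2596921/3093874 = 9778575/3093874 ≈ 3.1606)
p(s, q) = q + q*s² (p(s, q) = s²*q + q = q*s² + q = q + q*s²)
S/O + p(-1089, -869)/((438*(-47 + 624))) = (9778575/3093874)/668508 + (-869*(1 + (-1089)²))/((438*(-47 + 624))) = (9778575/3093874)*(1/668508) + (-869*(1 + 1185921))/((438*577)) = 3259525/689426506664 - 869*1185922/252726 = 3259525/689426506664 - 1030566218*1/252726 = 3259525/689426506664 - 515283109/126363 = -615684286601302913/150984404959416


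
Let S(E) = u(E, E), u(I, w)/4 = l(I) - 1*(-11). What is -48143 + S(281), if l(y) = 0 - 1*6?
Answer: -48123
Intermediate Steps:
l(y) = -6 (l(y) = 0 - 6 = -6)
u(I, w) = 20 (u(I, w) = 4*(-6 - 1*(-11)) = 4*(-6 + 11) = 4*5 = 20)
S(E) = 20
-48143 + S(281) = -48143 + 20 = -48123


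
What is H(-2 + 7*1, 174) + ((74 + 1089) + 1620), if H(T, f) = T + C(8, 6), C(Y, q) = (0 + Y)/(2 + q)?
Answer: 2789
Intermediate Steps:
C(Y, q) = Y/(2 + q)
H(T, f) = 1 + T (H(T, f) = T + 8/(2 + 6) = T + 8/8 = T + 8*(⅛) = T + 1 = 1 + T)
H(-2 + 7*1, 174) + ((74 + 1089) + 1620) = (1 + (-2 + 7*1)) + ((74 + 1089) + 1620) = (1 + (-2 + 7)) + (1163 + 1620) = (1 + 5) + 2783 = 6 + 2783 = 2789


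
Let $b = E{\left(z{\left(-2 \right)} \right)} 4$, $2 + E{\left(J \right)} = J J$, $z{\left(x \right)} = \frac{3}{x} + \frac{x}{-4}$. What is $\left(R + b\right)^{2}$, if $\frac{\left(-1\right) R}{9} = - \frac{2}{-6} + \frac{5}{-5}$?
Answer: $4$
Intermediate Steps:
$z{\left(x \right)} = \frac{3}{x} - \frac{x}{4}$ ($z{\left(x \right)} = \frac{3}{x} + x \left(- \frac{1}{4}\right) = \frac{3}{x} - \frac{x}{4}$)
$E{\left(J \right)} = -2 + J^{2}$ ($E{\left(J \right)} = -2 + J J = -2 + J^{2}$)
$R = 6$ ($R = - 9 \left(- \frac{2}{-6} + \frac{5}{-5}\right) = - 9 \left(\left(-2\right) \left(- \frac{1}{6}\right) + 5 \left(- \frac{1}{5}\right)\right) = - 9 \left(\frac{1}{3} - 1\right) = \left(-9\right) \left(- \frac{2}{3}\right) = 6$)
$b = -4$ ($b = \left(-2 + \left(\frac{3}{-2} - - \frac{1}{2}\right)^{2}\right) 4 = \left(-2 + \left(3 \left(- \frac{1}{2}\right) + \frac{1}{2}\right)^{2}\right) 4 = \left(-2 + \left(- \frac{3}{2} + \frac{1}{2}\right)^{2}\right) 4 = \left(-2 + \left(-1\right)^{2}\right) 4 = \left(-2 + 1\right) 4 = \left(-1\right) 4 = -4$)
$\left(R + b\right)^{2} = \left(6 - 4\right)^{2} = 2^{2} = 4$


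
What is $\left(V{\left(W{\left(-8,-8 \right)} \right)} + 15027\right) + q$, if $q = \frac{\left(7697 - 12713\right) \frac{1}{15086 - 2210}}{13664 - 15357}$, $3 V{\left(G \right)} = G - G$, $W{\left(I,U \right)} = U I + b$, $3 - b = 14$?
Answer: $\frac{27297883321}{1816589} \approx 15027.0$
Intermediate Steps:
$b = -11$ ($b = 3 - 14 = -11$)
$W{\left(I,U \right)} = -11 + I U$ ($W{\left(I,U \right)} = U I - 11 = I U - 11 = -11 + I U$)
$V{\left(G \right)} = 0$ ($V{\left(G \right)} = \frac{G - G}{3} = \frac{1}{3} \cdot 0 = 0$)
$q = \frac{418}{1816589}$ ($q = \frac{\left(-5016\right) \frac{1}{12876}}{-1693} = \left(-5016\right) \frac{1}{12876} \left(- \frac{1}{1693}\right) = \left(- \frac{418}{1073}\right) \left(- \frac{1}{1693}\right) = \frac{418}{1816589} \approx 0.0002301$)
$\left(V{\left(W{\left(-8,-8 \right)} \right)} + 15027\right) + q = \left(0 + 15027\right) + \frac{418}{1816589} = 15027 + \frac{418}{1816589} = \frac{27297883321}{1816589}$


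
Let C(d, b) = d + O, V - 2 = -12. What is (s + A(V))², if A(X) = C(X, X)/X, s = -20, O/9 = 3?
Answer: 47089/100 ≈ 470.89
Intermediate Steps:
O = 27 (O = 9*3 = 27)
V = -10 (V = 2 - 12 = -10)
C(d, b) = 27 + d (C(d, b) = d + 27 = 27 + d)
A(X) = (27 + X)/X
(s + A(V))² = (-20 + (27 - 10)/(-10))² = (-20 - ⅒*17)² = (-20 - 17/10)² = (-217/10)² = 47089/100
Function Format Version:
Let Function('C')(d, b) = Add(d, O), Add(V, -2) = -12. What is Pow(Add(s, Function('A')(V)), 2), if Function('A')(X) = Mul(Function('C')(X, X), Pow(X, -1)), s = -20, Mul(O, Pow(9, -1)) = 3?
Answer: Rational(47089, 100) ≈ 470.89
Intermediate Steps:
O = 27 (O = Mul(9, 3) = 27)
V = -10 (V = Add(2, -12) = -10)
Function('C')(d, b) = Add(27, d) (Function('C')(d, b) = Add(d, 27) = Add(27, d))
Function('A')(X) = Mul(Pow(X, -1), Add(27, X)) (Function('A')(X) = Mul(Add(27, X), Pow(X, -1)) = Mul(Pow(X, -1), Add(27, X)))
Pow(Add(s, Function('A')(V)), 2) = Pow(Add(-20, Mul(Pow(-10, -1), Add(27, -10))), 2) = Pow(Add(-20, Mul(Rational(-1, 10), 17)), 2) = Pow(Add(-20, Rational(-17, 10)), 2) = Pow(Rational(-217, 10), 2) = Rational(47089, 100)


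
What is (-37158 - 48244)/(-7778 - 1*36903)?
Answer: 85402/44681 ≈ 1.9114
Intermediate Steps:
(-37158 - 48244)/(-7778 - 1*36903) = -85402/(-7778 - 36903) = -85402/(-44681) = -85402*(-1/44681) = 85402/44681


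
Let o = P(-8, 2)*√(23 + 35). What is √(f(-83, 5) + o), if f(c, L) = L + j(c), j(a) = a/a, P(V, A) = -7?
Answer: √(6 - 7*√58) ≈ 6.8783*I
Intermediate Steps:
o = -7*√58 (o = -7*√(23 + 35) = -7*√58 ≈ -53.310)
j(a) = 1
f(c, L) = 1 + L (f(c, L) = L + 1 = 1 + L)
√(f(-83, 5) + o) = √((1 + 5) - 7*√58) = √(6 - 7*√58)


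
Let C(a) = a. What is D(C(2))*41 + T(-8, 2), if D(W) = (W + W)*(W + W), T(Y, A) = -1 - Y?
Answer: 663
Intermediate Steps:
D(W) = 4*W² (D(W) = (2*W)*(2*W) = 4*W²)
D(C(2))*41 + T(-8, 2) = (4*2²)*41 + (-1 - 1*(-8)) = (4*4)*41 + (-1 + 8) = 16*41 + 7 = 656 + 7 = 663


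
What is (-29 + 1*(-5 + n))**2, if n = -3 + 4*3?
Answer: 625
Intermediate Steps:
n = 9 (n = -3 + 12 = 9)
(-29 + 1*(-5 + n))**2 = (-29 + 1*(-5 + 9))**2 = (-29 + 1*4)**2 = (-29 + 4)**2 = (-25)**2 = 625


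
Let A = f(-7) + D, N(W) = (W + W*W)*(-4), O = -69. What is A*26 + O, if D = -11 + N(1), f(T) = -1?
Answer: -589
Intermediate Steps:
N(W) = -4*W - 4*W**2 (N(W) = (W + W**2)*(-4) = -4*W - 4*W**2)
D = -19 (D = -11 - 4*1*(1 + 1) = -11 - 4*1*2 = -11 - 8 = -19)
A = -20 (A = -1 - 19 = -20)
A*26 + O = -20*26 - 69 = -520 - 69 = -589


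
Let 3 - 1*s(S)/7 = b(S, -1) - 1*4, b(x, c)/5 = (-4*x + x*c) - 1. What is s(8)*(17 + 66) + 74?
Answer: 123246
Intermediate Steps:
b(x, c) = -5 - 20*x + 5*c*x (b(x, c) = 5*((-4*x + x*c) - 1) = 5*((-4*x + c*x) - 1) = 5*(-1 - 4*x + c*x) = -5 - 20*x + 5*c*x)
s(S) = 84 + 175*S (s(S) = 21 - 7*((-5 - 20*S + 5*(-1)*S) - 1*4) = 21 - 7*((-5 - 20*S - 5*S) - 4) = 21 - 7*((-5 - 25*S) - 4) = 21 - 7*(-9 - 25*S) = 21 + (63 + 175*S) = 84 + 175*S)
s(8)*(17 + 66) + 74 = (84 + 175*8)*(17 + 66) + 74 = (84 + 1400)*83 + 74 = 1484*83 + 74 = 123172 + 74 = 123246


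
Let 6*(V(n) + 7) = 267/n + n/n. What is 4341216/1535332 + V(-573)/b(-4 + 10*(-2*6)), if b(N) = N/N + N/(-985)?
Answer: -269171658624/81303122227 ≈ -3.3107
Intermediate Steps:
V(n) = -41/6 + 89/(2*n) (V(n) = -7 + (267/n + n/n)/6 = -7 + (267/n + 1)/6 = -7 + (1 + 267/n)/6 = -7 + (⅙ + 89/(2*n)) = -41/6 + 89/(2*n))
b(N) = 1 - N/985 (b(N) = 1 + N*(-1/985) = 1 - N/985)
4341216/1535332 + V(-573)/b(-4 + 10*(-2*6)) = 4341216/1535332 + ((⅙)*(267 - 41*(-573))/(-573))/(1 - (-4 + 10*(-2*6))/985) = 4341216*(1/1535332) + ((⅙)*(-1/573)*(267 + 23493))/(1 - (-4 + 10*(-12))/985) = 1085304/383833 + ((⅙)*(-1/573)*23760)/(1 - (-4 - 120)/985) = 1085304/383833 - 1320/(191*(1 - 1/985*(-124))) = 1085304/383833 - 1320/(191*(1 + 124/985)) = 1085304/383833 - 1320/(191*1109/985) = 1085304/383833 - 1320/191*985/1109 = 1085304/383833 - 1300200/211819 = -269171658624/81303122227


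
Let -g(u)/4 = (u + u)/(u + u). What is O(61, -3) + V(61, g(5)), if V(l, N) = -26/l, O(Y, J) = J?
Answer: -209/61 ≈ -3.4262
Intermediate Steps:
g(u) = -4 (g(u) = -4*(u + u)/(u + u) = -4*2*u/(2*u) = -4*2*u*1/(2*u) = -4*1 = -4)
O(61, -3) + V(61, g(5)) = -3 - 26/61 = -209/61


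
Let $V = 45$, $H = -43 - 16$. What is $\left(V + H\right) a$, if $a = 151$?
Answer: $-2114$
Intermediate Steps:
$H = -59$
$\left(V + H\right) a = \left(45 - 59\right) 151 = \left(-14\right) 151 = -2114$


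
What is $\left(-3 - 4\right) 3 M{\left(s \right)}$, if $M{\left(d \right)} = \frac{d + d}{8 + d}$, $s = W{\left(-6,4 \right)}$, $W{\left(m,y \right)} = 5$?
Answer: $- \frac{210}{13} \approx -16.154$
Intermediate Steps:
$s = 5$
$M{\left(d \right)} = \frac{2 d}{8 + d}$
$\left(-3 - 4\right) 3 M{\left(s \right)} = \left(-3 - 4\right) 3 \cdot 2 \cdot 5 \frac{1}{8 + 5} = \left(-7\right) 3 \cdot 2 \cdot 5 \cdot \frac{1}{13} = - 21 \cdot 2 \cdot 5 \cdot \frac{1}{13} = \left(-21\right) \frac{10}{13} = - \frac{210}{13}$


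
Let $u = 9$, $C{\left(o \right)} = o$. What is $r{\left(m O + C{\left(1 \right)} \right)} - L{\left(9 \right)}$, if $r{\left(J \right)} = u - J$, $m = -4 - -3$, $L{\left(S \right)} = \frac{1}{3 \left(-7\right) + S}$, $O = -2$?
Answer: $\frac{73}{12} \approx 6.0833$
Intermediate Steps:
$L{\left(S \right)} = \frac{1}{-21 + S}$
$m = -1$ ($m = -4 + 3 = -1$)
$r{\left(J \right)} = 9 - J$
$r{\left(m O + C{\left(1 \right)} \right)} - L{\left(9 \right)} = \left(9 - \left(\left(-1\right) \left(-2\right) + 1\right)\right) - \frac{1}{-21 + 9} = \left(9 - \left(2 + 1\right)\right) - \frac{1}{-12} = \left(9 - 3\right) - - \frac{1}{12} = \left(9 - 3\right) + \frac{1}{12} = 6 + \frac{1}{12} = \frac{73}{12}$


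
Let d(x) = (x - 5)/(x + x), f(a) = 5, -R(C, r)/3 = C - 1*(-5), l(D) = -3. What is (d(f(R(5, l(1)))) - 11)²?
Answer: 121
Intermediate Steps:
R(C, r) = -15 - 3*C (R(C, r) = -3*(C - 1*(-5)) = -3*(C + 5) = -3*(5 + C) = -15 - 3*C)
d(x) = (-5 + x)/(2*x) (d(x) = (-5 + x)/((2*x)) = (-5 + x)*(1/(2*x)) = (-5 + x)/(2*x))
(d(f(R(5, l(1)))) - 11)² = ((½)*(-5 + 5)/5 - 11)² = ((½)*(⅕)*0 - 11)² = (0 - 11)² = (-11)² = 121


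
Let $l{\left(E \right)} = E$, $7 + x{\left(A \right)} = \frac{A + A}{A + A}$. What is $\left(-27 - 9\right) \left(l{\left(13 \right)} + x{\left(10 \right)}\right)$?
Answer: $-252$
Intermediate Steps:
$x{\left(A \right)} = -6$ ($x{\left(A \right)} = -7 + \frac{A + A}{A + A} = -7 + \frac{2 A}{2 A} = -7 + 2 A \frac{1}{2 A} = -7 + 1 = -6$)
$\left(-27 - 9\right) \left(l{\left(13 \right)} + x{\left(10 \right)}\right) = \left(-27 - 9\right) \left(13 - 6\right) = \left(-36\right) 7 = -252$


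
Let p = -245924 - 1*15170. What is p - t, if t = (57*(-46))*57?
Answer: -111640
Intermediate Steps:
p = -261094 (p = -245924 - 15170 = -261094)
t = -149454 (t = -2622*57 = -149454)
p - t = -261094 - 1*(-149454) = -261094 + 149454 = -111640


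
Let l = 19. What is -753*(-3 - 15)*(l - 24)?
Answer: -67770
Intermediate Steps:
-753*(-3 - 15)*(l - 24) = -753*(-3 - 15)*(19 - 24) = -(-13554)*(-5) = -753*90 = -67770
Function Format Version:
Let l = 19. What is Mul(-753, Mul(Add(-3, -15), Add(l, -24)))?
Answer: -67770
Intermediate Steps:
Mul(-753, Mul(Add(-3, -15), Add(l, -24))) = Mul(-753, Mul(Add(-3, -15), Add(19, -24))) = Mul(-753, Mul(-18, -5)) = Mul(-753, 90) = -67770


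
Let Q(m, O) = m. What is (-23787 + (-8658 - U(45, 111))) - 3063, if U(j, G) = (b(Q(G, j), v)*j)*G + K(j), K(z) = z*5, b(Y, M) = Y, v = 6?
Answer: -590178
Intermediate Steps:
K(z) = 5*z
U(j, G) = 5*j + j*G² (U(j, G) = (G*j)*G + 5*j = j*G² + 5*j = 5*j + j*G²)
(-23787 + (-8658 - U(45, 111))) - 3063 = (-23787 + (-8658 - 45*(5 + 111²))) - 3063 = (-23787 + (-8658 - 45*(5 + 12321))) - 3063 = (-23787 + (-8658 - 45*12326)) - 3063 = (-23787 + (-8658 - 1*554670)) - 3063 = (-23787 + (-8658 - 554670)) - 3063 = (-23787 - 563328) - 3063 = -587115 - 3063 = -590178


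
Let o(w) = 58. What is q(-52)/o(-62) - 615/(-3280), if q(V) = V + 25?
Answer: -129/464 ≈ -0.27802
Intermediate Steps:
q(V) = 25 + V
q(-52)/o(-62) - 615/(-3280) = (25 - 52)/58 - 615/(-3280) = -27*1/58 - 615*(-1/3280) = -27/58 + 3/16 = -129/464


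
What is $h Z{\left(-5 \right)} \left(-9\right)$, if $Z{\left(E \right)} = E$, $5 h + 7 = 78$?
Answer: $639$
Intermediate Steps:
$h = \frac{71}{5}$ ($h = - \frac{7}{5} + \frac{1}{5} \cdot 78 = - \frac{7}{5} + \frac{78}{5} = \frac{71}{5} \approx 14.2$)
$h Z{\left(-5 \right)} \left(-9\right) = \frac{71 \left(\left(-5\right) \left(-9\right)\right)}{5} = \frac{71}{5} \cdot 45 = 639$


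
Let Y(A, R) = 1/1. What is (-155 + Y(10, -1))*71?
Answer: -10934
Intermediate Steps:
Y(A, R) = 1
(-155 + Y(10, -1))*71 = (-155 + 1)*71 = -154*71 = -10934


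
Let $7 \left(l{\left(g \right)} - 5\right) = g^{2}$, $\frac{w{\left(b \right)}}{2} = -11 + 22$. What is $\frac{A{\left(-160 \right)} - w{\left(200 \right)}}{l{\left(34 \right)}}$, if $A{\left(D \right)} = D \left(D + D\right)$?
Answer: $\frac{358246}{1191} \approx 300.79$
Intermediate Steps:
$A{\left(D \right)} = 2 D^{2}$ ($A{\left(D \right)} = D 2 D = 2 D^{2}$)
$w{\left(b \right)} = 22$ ($w{\left(b \right)} = 2 \left(-11 + 22\right) = 2 \cdot 11 = 22$)
$l{\left(g \right)} = 5 + \frac{g^{2}}{7}$
$\frac{A{\left(-160 \right)} - w{\left(200 \right)}}{l{\left(34 \right)}} = \frac{2 \left(-160\right)^{2} - 22}{5 + \frac{34^{2}}{7}} = \frac{2 \cdot 25600 - 22}{5 + \frac{1}{7} \cdot 1156} = \frac{51200 - 22}{5 + \frac{1156}{7}} = \frac{51178}{\frac{1191}{7}} = 51178 \cdot \frac{7}{1191} = \frac{358246}{1191}$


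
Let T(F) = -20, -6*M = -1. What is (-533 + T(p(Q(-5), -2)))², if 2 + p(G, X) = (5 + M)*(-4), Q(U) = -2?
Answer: 305809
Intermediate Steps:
M = ⅙ (M = -⅙*(-1) = ⅙ ≈ 0.16667)
p(G, X) = -68/3 (p(G, X) = -2 + (5 + ⅙)*(-4) = -2 + (31/6)*(-4) = -2 - 62/3 = -68/3)
(-533 + T(p(Q(-5), -2)))² = (-533 - 20)² = (-553)² = 305809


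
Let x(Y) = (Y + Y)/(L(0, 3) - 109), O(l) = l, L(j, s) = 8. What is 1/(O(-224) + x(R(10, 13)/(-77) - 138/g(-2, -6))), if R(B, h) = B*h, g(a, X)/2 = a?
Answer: -7777/1747101 ≈ -0.0044514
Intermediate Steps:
g(a, X) = 2*a
x(Y) = -2*Y/101 (x(Y) = (Y + Y)/(8 - 109) = (2*Y)/(-101) = (2*Y)*(-1/101) = -2*Y/101)
1/(O(-224) + x(R(10, 13)/(-77) - 138/g(-2, -6))) = 1/(-224 - 2*((10*13)/(-77) - 138/(2*(-2)))/101) = 1/(-224 - 2*(130*(-1/77) - 138/(-4))/101) = 1/(-224 - 2*(-130/77 - 138*(-¼))/101) = 1/(-224 - 2*(-130/77 + 69/2)/101) = 1/(-224 - 2/101*5053/154) = 1/(-224 - 5053/7777) = 1/(-1747101/7777) = -7777/1747101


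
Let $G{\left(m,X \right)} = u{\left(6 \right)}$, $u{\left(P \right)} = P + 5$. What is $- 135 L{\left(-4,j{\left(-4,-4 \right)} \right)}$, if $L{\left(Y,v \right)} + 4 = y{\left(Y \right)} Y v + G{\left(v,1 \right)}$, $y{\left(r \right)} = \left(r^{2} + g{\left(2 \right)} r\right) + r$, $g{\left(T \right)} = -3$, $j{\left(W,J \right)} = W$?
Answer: $-52785$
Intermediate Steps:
$u{\left(P \right)} = 5 + P$
$G{\left(m,X \right)} = 11$ ($G{\left(m,X \right)} = 5 + 6 = 11$)
$y{\left(r \right)} = r^{2} - 2 r$ ($y{\left(r \right)} = \left(r^{2} - 3 r\right) + r = r^{2} - 2 r$)
$L{\left(Y,v \right)} = 7 + v Y^{2} \left(-2 + Y\right)$ ($L{\left(Y,v \right)} = -4 + \left(Y \left(-2 + Y\right) Y v + 11\right) = -4 + \left(Y^{2} \left(-2 + Y\right) v + 11\right) = -4 + \left(v Y^{2} \left(-2 + Y\right) + 11\right) = -4 + \left(11 + v Y^{2} \left(-2 + Y\right)\right) = 7 + v Y^{2} \left(-2 + Y\right)$)
$- 135 L{\left(-4,j{\left(-4,-4 \right)} \right)} = - 135 \left(7 - 4 \left(-4\right)^{2} \left(-2 - 4\right)\right) = - 135 \left(7 - 64 \left(-6\right)\right) = - 135 \left(7 + 384\right) = \left(-135\right) 391 = -52785$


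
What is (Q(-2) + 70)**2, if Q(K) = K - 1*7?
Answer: 3721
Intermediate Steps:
Q(K) = -7 + K (Q(K) = K - 7 = -7 + K)
(Q(-2) + 70)**2 = ((-7 - 2) + 70)**2 = (-9 + 70)**2 = 61**2 = 3721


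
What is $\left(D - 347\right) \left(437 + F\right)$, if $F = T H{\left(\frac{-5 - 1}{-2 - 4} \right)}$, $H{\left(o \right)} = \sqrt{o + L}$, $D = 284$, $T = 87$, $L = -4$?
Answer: $-27531 - 5481 i \sqrt{3} \approx -27531.0 - 9493.4 i$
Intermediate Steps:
$H{\left(o \right)} = \sqrt{-4 + o}$ ($H{\left(o \right)} = \sqrt{o - 4} = \sqrt{-4 + o}$)
$F = 87 i \sqrt{3}$ ($F = 87 \sqrt{-4 + \frac{-5 - 1}{-2 - 4}} = 87 \sqrt{-4 - \frac{6}{-6}} = 87 \sqrt{-4 - -1} = 87 \sqrt{-4 + 1} = 87 \sqrt{-3} = 87 i \sqrt{3} \approx 150.69 i$)
$\left(D - 347\right) \left(437 + F\right) = \left(284 - 347\right) \left(437 + 87 i \sqrt{3}\right) = - 63 \left(437 + 87 i \sqrt{3}\right) = -27531 - 5481 i \sqrt{3}$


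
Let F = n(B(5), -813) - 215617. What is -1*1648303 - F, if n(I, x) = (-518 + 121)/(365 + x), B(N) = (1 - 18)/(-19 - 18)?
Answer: -641843725/448 ≈ -1.4327e+6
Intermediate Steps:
B(N) = 17/37 (B(N) = -17/(-37) = -17*(-1/37) = 17/37)
n(I, x) = -397/(365 + x)
F = -96596019/448 (F = -397/(365 - 813) - 215617 = -397/(-448) - 215617 = -397*(-1/448) - 215617 = 397/448 - 215617 = -96596019/448 ≈ -2.1562e+5)
-1*1648303 - F = -1*1648303 - 1*(-96596019/448) = -1648303 + 96596019/448 = -641843725/448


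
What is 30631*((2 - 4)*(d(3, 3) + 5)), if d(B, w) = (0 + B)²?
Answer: -857668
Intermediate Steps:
d(B, w) = B²
30631*((2 - 4)*(d(3, 3) + 5)) = 30631*((2 - 4)*(3² + 5)) = 30631*(-2*(9 + 5)) = 30631*(-2*14) = 30631*(-28) = -857668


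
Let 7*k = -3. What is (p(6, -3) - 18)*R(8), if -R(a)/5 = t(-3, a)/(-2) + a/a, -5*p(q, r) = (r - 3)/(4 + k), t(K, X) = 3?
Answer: -1104/25 ≈ -44.160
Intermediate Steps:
k = -3/7 (k = (⅐)*(-3) = -3/7 ≈ -0.42857)
p(q, r) = 21/125 - 7*r/125 (p(q, r) = -(r - 3)/(5*(4 - 3/7)) = -(-3 + r)/(5*25/7) = -(-3 + r)*7/(5*25) = -(-21/25 + 7*r/25)/5 = 21/125 - 7*r/125)
R(a) = 5/2 (R(a) = -5*(3/(-2) + a/a) = -5*(3*(-½) + 1) = -5*(-3/2 + 1) = -5*(-½) = 5/2)
(p(6, -3) - 18)*R(8) = ((21/125 - 7/125*(-3)) - 18)*(5/2) = ((21/125 + 21/125) - 18)*(5/2) = (42/125 - 18)*(5/2) = -2208/125*5/2 = -1104/25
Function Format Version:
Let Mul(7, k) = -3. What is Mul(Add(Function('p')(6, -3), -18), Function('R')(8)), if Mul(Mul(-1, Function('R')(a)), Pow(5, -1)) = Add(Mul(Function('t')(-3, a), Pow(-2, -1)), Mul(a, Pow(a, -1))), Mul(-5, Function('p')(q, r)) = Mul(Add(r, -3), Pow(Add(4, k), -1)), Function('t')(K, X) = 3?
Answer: Rational(-1104, 25) ≈ -44.160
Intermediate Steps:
k = Rational(-3, 7) (k = Mul(Rational(1, 7), -3) = Rational(-3, 7) ≈ -0.42857)
Function('p')(q, r) = Add(Rational(21, 125), Mul(Rational(-7, 125), r)) (Function('p')(q, r) = Mul(Rational(-1, 5), Mul(Add(r, -3), Pow(Add(4, Rational(-3, 7)), -1))) = Mul(Rational(-1, 5), Mul(Add(-3, r), Pow(Rational(25, 7), -1))) = Mul(Rational(-1, 5), Mul(Add(-3, r), Rational(7, 25))) = Mul(Rational(-1, 5), Add(Rational(-21, 25), Mul(Rational(7, 25), r))) = Add(Rational(21, 125), Mul(Rational(-7, 125), r)))
Function('R')(a) = Rational(5, 2) (Function('R')(a) = Mul(-5, Add(Mul(3, Pow(-2, -1)), Mul(a, Pow(a, -1)))) = Mul(-5, Add(Mul(3, Rational(-1, 2)), 1)) = Mul(-5, Add(Rational(-3, 2), 1)) = Mul(-5, Rational(-1, 2)) = Rational(5, 2))
Mul(Add(Function('p')(6, -3), -18), Function('R')(8)) = Mul(Add(Add(Rational(21, 125), Mul(Rational(-7, 125), -3)), -18), Rational(5, 2)) = Mul(Add(Add(Rational(21, 125), Rational(21, 125)), -18), Rational(5, 2)) = Mul(Add(Rational(42, 125), -18), Rational(5, 2)) = Mul(Rational(-2208, 125), Rational(5, 2)) = Rational(-1104, 25)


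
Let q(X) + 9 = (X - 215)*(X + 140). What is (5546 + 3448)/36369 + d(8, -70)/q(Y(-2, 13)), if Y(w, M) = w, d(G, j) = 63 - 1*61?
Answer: 29926948/121048155 ≈ 0.24723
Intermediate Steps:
d(G, j) = 2 (d(G, j) = 63 - 61 = 2)
q(X) = -9 + (-215 + X)*(140 + X) (q(X) = -9 + (X - 215)*(X + 140) = -9 + (-215 + X)*(140 + X))
(5546 + 3448)/36369 + d(8, -70)/q(Y(-2, 13)) = (5546 + 3448)/36369 + 2/(-30109 + (-2)**2 - 75*(-2)) = 8994*(1/36369) + 2/(-30109 + 4 + 150) = 2998/12123 + 2/(-29955) = 2998/12123 + 2*(-1/29955) = 2998/12123 - 2/29955 = 29926948/121048155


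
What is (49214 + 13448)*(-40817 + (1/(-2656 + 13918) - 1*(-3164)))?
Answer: -13285850551135/5631 ≈ -2.3594e+9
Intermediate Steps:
(49214 + 13448)*(-40817 + (1/(-2656 + 13918) - 1*(-3164))) = 62662*(-40817 + (1/11262 + 3164)) = 62662*(-40817 + 35632969/11262) = 62662*(-424048085/11262) = -13285850551135/5631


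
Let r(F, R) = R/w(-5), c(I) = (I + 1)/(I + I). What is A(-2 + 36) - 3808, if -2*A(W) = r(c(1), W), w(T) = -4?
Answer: -15215/4 ≈ -3803.8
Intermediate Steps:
c(I) = (1 + I)/(2*I) (c(I) = (1 + I)/((2*I)) = (1 + I)*(1/(2*I)) = (1 + I)/(2*I))
r(F, R) = -R/4 (r(F, R) = R/(-4) = R*(-1/4) = -R/4)
A(W) = W/8 (A(W) = -(-1)*W/8 = W/8)
A(-2 + 36) - 3808 = (-2 + 36)/8 - 3808 = (1/8)*34 - 3808 = 17/4 - 3808 = -15215/4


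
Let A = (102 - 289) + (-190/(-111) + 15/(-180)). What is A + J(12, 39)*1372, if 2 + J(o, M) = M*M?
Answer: 308414629/148 ≈ 2.0839e+6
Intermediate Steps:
J(o, M) = -2 + M**2 (J(o, M) = -2 + M*M = -2 + M**2)
A = -27435/148 (A = -187 + (-190*(-1/111) + 15*(-1/180)) = -187 + (190/111 - 1/12) = -187 + 241/148 = -27435/148 ≈ -185.37)
A + J(12, 39)*1372 = -27435/148 + (-2 + 39**2)*1372 = -27435/148 + (-2 + 1521)*1372 = -27435/148 + 1519*1372 = -27435/148 + 2084068 = 308414629/148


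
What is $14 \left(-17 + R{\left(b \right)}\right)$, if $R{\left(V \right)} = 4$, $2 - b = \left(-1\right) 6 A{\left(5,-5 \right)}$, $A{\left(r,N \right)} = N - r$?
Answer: $-182$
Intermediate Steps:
$b = -58$ ($b = 2 - \left(-1\right) 6 \left(-5 - 5\right) = 2 - - 6 \left(-5 - 5\right) = 2 - \left(-6\right) \left(-10\right) = 2 - 60 = -58$)
$14 \left(-17 + R{\left(b \right)}\right) = 14 \left(-17 + 4\right) = 14 \left(-13\right) = -182$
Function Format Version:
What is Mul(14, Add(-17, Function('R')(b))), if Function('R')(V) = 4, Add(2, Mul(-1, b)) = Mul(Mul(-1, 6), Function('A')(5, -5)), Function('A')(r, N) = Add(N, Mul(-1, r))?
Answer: -182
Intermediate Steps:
b = -58 (b = Add(2, Mul(-1, Mul(Mul(-1, 6), Add(-5, Mul(-1, 5))))) = Add(2, Mul(-1, Mul(-6, Add(-5, -5)))) = Add(2, Mul(-1, Mul(-6, -10))) = Add(2, Mul(-1, 60)) = Add(2, -60) = -58)
Mul(14, Add(-17, Function('R')(b))) = Mul(14, Add(-17, 4)) = Mul(14, -13) = -182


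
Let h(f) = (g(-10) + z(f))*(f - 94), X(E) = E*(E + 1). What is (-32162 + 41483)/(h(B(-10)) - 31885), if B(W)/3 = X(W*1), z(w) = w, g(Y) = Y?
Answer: 3107/4625 ≈ 0.67178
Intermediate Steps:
X(E) = E*(1 + E)
B(W) = 3*W*(1 + W) (B(W) = 3*((W*1)*(1 + W*1)) = 3*(W*(1 + W)) = 3*W*(1 + W))
h(f) = (-94 + f)*(-10 + f) (h(f) = (-10 + f)*(f - 94) = (-10 + f)*(-94 + f) = (-94 + f)*(-10 + f))
(-32162 + 41483)/(h(B(-10)) - 31885) = (-32162 + 41483)/((940 + (3*(-10)*(1 - 10))² - 312*(-10)*(1 - 10)) - 31885) = 9321/((940 + (3*(-10)*(-9))² - 312*(-10)*(-9)) - 31885) = 9321/((940 + 270² - 104*270) - 31885) = 9321/((940 + 72900 - 28080) - 31885) = 9321/(45760 - 31885) = 9321/13875 = 9321*(1/13875) = 3107/4625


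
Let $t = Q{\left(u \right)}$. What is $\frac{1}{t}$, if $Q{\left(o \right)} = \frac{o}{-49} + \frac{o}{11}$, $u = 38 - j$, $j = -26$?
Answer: $\frac{539}{2432} \approx 0.22163$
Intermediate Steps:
$u = 64$ ($u = 38 - -26 = 38 + 26 = 64$)
$Q{\left(o \right)} = \frac{38 o}{539}$ ($Q{\left(o \right)} = o \left(- \frac{1}{49}\right) + o \frac{1}{11} = - \frac{o}{49} + \frac{o}{11} = \frac{38 o}{539}$)
$t = \frac{2432}{539}$ ($t = \frac{38}{539} \cdot 64 = \frac{2432}{539} \approx 4.5121$)
$\frac{1}{t} = \frac{1}{\frac{2432}{539}} = \frac{539}{2432}$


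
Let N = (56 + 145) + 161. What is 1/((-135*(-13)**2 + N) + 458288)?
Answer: 1/435835 ≈ 2.2944e-6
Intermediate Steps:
N = 362 (N = 201 + 161 = 362)
1/((-135*(-13)**2 + N) + 458288) = 1/((-135*(-13)**2 + 362) + 458288) = 1/((-135*169 + 362) + 458288) = 1/((-22815 + 362) + 458288) = 1/(-22453 + 458288) = 1/435835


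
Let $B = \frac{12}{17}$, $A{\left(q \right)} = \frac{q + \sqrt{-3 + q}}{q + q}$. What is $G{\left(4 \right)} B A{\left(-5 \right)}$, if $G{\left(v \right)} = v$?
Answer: $\frac{24}{17} - \frac{48 i \sqrt{2}}{85} \approx 1.4118 - 0.79861 i$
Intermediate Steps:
$A{\left(q \right)} = \frac{q + \sqrt{-3 + q}}{2 q}$
$B = \frac{12}{17}$ ($B = 12 \cdot \frac{1}{17} = \frac{12}{17} \approx 0.70588$)
$G{\left(4 \right)} B A{\left(-5 \right)} = 4 \cdot \frac{12}{17} \frac{-5 + \sqrt{-3 - 5}}{2 \left(-5\right)} = \frac{48 \cdot \frac{1}{2} \left(- \frac{1}{5}\right) \left(-5 + \sqrt{-8}\right)}{17} = \frac{48 \cdot \frac{1}{2} \left(- \frac{1}{5}\right) \left(-5 + 2 i \sqrt{2}\right)}{17} = \frac{48 \left(\frac{1}{2} - \frac{i \sqrt{2}}{5}\right)}{17} = \frac{24}{17} - \frac{48 i \sqrt{2}}{85}$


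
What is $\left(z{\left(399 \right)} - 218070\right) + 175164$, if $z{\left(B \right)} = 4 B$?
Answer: $-41310$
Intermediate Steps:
$\left(z{\left(399 \right)} - 218070\right) + 175164 = \left(4 \cdot 399 - 218070\right) + 175164 = \left(1596 - 218070\right) + 175164 = -216474 + 175164 = -41310$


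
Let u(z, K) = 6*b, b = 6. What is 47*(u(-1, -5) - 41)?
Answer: -235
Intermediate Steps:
u(z, K) = 36 (u(z, K) = 6*6 = 36)
47*(u(-1, -5) - 41) = 47*(36 - 41) = 47*(-5) = -235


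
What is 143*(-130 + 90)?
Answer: -5720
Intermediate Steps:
143*(-130 + 90) = 143*(-40) = -5720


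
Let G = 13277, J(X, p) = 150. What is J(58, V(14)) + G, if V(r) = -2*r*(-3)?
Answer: 13427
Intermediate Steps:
V(r) = 6*r
J(58, V(14)) + G = 150 + 13277 = 13427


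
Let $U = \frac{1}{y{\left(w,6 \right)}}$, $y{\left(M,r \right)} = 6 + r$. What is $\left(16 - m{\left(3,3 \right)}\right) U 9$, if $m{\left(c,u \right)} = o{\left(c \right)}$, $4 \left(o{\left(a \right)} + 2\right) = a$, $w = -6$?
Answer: $\frac{207}{16} \approx 12.938$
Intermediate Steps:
$o{\left(a \right)} = -2 + \frac{a}{4}$
$m{\left(c,u \right)} = -2 + \frac{c}{4}$
$U = \frac{1}{12}$ ($U = \frac{1}{6 + 6} = \frac{1}{12} \approx 0.083333$)
$\left(16 - m{\left(3,3 \right)}\right) U 9 = \left(16 - \left(-2 + \frac{1}{4} \cdot 3\right)\right) \frac{1}{12} \cdot 9 = \left(16 - \left(-2 + \frac{3}{4}\right)\right) \frac{1}{12} \cdot 9 = \left(16 - - \frac{5}{4}\right) \frac{1}{12} \cdot 9 = \left(16 + \frac{5}{4}\right) \frac{1}{12} \cdot 9 = \frac{69}{4} \cdot \frac{1}{12} \cdot 9 = \frac{23}{16} \cdot 9 = \frac{207}{16}$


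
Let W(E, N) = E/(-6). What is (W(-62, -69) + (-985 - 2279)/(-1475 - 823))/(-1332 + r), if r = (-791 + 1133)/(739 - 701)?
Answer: -13505/1520127 ≈ -0.0088841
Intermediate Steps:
W(E, N) = -E/6 (W(E, N) = E*(-⅙) = -E/6)
r = 9 (r = 342/38 = 342*(1/38) = 9)
(W(-62, -69) + (-985 - 2279)/(-1475 - 823))/(-1332 + r) = (-⅙*(-62) + (-985 - 2279)/(-1475 - 823))/(-1332 + 9) = (31/3 - 3264/(-2298))/(-1323) = (31/3 - 3264*(-1/2298))*(-1/1323) = (31/3 + 544/383)*(-1/1323) = (13505/1149)*(-1/1323) = -13505/1520127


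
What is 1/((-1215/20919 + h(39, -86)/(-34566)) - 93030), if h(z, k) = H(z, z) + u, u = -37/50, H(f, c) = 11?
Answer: -4017145300/373715261771883 ≈ -1.0749e-5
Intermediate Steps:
u = -37/50 (u = -37*1/50 = -37/50 ≈ -0.74000)
h(z, k) = 513/50 (h(z, k) = 11 - 37/50 = 513/50)
1/((-1215/20919 + h(39, -86)/(-34566)) - 93030) = 1/((-1215/20919 + (513/50)/(-34566)) - 93030) = 1/((-1215*1/20919 + (513/50)*(-1/34566)) - 93030) = 1/((-405/6973 - 171/576100) - 93030) = 1/(-234512883/4017145300 - 93030) = 1/(-373715261771883/4017145300) = -4017145300/373715261771883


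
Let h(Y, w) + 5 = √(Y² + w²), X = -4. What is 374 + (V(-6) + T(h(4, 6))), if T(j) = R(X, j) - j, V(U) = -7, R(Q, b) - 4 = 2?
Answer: 378 - 2*√13 ≈ 370.79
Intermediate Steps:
R(Q, b) = 6 (R(Q, b) = 4 + 2 = 6)
h(Y, w) = -5 + √(Y² + w²)
T(j) = 6 - j
374 + (V(-6) + T(h(4, 6))) = 374 + (-7 + (6 - (-5 + √(4² + 6²)))) = 374 + (-7 + (6 - (-5 + √(16 + 36)))) = 374 + (-7 + (6 - (-5 + √52))) = 374 + (-7 + (6 - (-5 + 2*√13))) = 374 + (-7 + (6 + (5 - 2*√13))) = 374 + (-7 + (11 - 2*√13)) = 374 + (4 - 2*√13) = 378 - 2*√13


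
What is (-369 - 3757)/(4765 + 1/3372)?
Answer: -13912872/16067581 ≈ -0.86590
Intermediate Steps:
(-369 - 3757)/(4765 + 1/3372) = -4126/(4765 + 1/3372) = -4126/16067581/3372 = -4126*3372/16067581 = -13912872/16067581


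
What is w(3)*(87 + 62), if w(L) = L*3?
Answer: 1341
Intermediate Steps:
w(L) = 3*L
w(3)*(87 + 62) = (3*3)*(87 + 62) = 9*149 = 1341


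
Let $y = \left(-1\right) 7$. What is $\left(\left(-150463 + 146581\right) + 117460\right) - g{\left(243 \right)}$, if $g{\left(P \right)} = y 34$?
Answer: $113816$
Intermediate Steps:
$y = -7$
$g{\left(P \right)} = -238$ ($g{\left(P \right)} = \left(-7\right) 34 = -238$)
$\left(\left(-150463 + 146581\right) + 117460\right) - g{\left(243 \right)} = \left(\left(-150463 + 146581\right) + 117460\right) - -238 = \left(-3882 + 117460\right) + 238 = 113578 + 238 = 113816$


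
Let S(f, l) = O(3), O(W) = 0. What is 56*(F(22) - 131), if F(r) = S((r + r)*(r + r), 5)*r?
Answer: -7336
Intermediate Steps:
S(f, l) = 0
F(r) = 0 (F(r) = 0*r = 0)
56*(F(22) - 131) = 56*(0 - 131) = 56*(-131) = -7336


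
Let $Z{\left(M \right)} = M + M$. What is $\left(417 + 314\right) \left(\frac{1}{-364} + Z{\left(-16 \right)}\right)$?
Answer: $- \frac{8515419}{364} \approx -23394.0$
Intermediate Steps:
$Z{\left(M \right)} = 2 M$
$\left(417 + 314\right) \left(\frac{1}{-364} + Z{\left(-16 \right)}\right) = \left(417 + 314\right) \left(\frac{1}{-364} + 2 \left(-16\right)\right) = 731 \left(- \frac{1}{364} - 32\right) = 731 \left(- \frac{11649}{364}\right) = - \frac{8515419}{364}$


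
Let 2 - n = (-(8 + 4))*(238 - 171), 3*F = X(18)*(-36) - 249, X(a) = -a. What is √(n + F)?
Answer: √939 ≈ 30.643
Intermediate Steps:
F = 133 (F = (-1*18*(-36) - 249)/3 = (-18*(-36) - 249)/3 = (648 - 249)/3 = (⅓)*399 = 133)
n = 806 (n = 2 - (-(8 + 4))*(238 - 171) = 2 - (-1*12)*67 = 2 - (-12)*67 = 2 - 1*(-804) = 2 + 804 = 806)
√(n + F) = √(806 + 133) = √939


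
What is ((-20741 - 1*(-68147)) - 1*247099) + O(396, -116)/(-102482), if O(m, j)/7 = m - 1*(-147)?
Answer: -20464941827/102482 ≈ -1.9969e+5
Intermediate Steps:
O(m, j) = 1029 + 7*m (O(m, j) = 7*(m - 1*(-147)) = 7*(m + 147) = 7*(147 + m) = 1029 + 7*m)
((-20741 - 1*(-68147)) - 1*247099) + O(396, -116)/(-102482) = ((-20741 - 1*(-68147)) - 1*247099) + (1029 + 7*396)/(-102482) = ((-20741 + 68147) - 247099) + (1029 + 2772)*(-1/102482) = (47406 - 247099) + 3801*(-1/102482) = -199693 - 3801/102482 = -20464941827/102482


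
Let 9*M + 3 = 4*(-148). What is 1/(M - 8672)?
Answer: -9/78643 ≈ -0.00011444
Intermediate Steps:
M = -595/9 (M = -⅓ + (4*(-148))/9 = -⅓ + (⅑)*(-592) = -⅓ - 592/9 = -595/9 ≈ -66.111)
1/(M - 8672) = 1/(-595/9 - 8672) = 1/(-78643/9) = -9/78643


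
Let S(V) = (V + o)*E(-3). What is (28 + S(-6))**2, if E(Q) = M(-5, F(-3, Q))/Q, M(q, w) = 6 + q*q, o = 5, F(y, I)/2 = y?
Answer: 13225/9 ≈ 1469.4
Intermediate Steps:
F(y, I) = 2*y
M(q, w) = 6 + q**2
E(Q) = 31/Q (E(Q) = (6 + (-5)**2)/Q = (6 + 25)/Q = 31/Q)
S(V) = -155/3 - 31*V/3 (S(V) = (V + 5)*(31/(-3)) = (5 + V)*(31*(-1/3)) = (5 + V)*(-31/3) = -155/3 - 31*V/3)
(28 + S(-6))**2 = (28 + (-155/3 - 31/3*(-6)))**2 = (28 + (-155/3 + 62))**2 = (28 + 31/3)**2 = (115/3)**2 = 13225/9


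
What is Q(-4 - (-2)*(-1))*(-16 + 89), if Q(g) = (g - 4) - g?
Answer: -292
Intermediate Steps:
Q(g) = -4 (Q(g) = (-4 + g) - g = -4)
Q(-4 - (-2)*(-1))*(-16 + 89) = -4*(-16 + 89) = -4*73 = -292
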